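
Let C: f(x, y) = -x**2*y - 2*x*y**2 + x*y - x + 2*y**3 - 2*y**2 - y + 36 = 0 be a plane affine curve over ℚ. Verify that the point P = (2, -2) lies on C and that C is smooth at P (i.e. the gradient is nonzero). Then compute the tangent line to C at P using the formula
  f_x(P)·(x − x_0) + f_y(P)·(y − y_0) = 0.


Tangent line at P: -3*x + 45*y + 96 = 0.

Step 1: f(2, -2) = 0, so P lies on C.
Step 2: partial derivatives
  f_x(x, y) = -2*x*y - 2*y**2 + y - 1, f_y(x, y) = -x**2 - 4*x*y + x + 6*y**2 - 4*y - 1.
  f_x(P) = -3, f_y(P) = 45 (gradient nonzero, so P is smooth).
Step 3: tangent line at P: -3·(x − 2) + 45·(y − -2) = 0.
Expanding: -3*x + 45*y + 96 = 0.


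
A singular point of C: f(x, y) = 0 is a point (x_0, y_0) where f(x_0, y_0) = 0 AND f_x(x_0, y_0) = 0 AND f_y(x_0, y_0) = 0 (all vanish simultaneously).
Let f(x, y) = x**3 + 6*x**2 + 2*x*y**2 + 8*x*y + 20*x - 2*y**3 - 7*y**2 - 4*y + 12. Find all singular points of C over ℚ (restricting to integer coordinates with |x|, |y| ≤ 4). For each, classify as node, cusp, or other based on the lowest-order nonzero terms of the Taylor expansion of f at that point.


Singular points: {(-2, -2)}; classification: cusp.

Compute partial derivatives:
  f_x = 3*x**2 + 12*x + 2*y**2 + 8*y + 20.
  f_y = 4*x*y + 8*x - 6*y**2 - 14*y - 4.
Scan x_0 ∈ {−4, ..., 4}. For each x_0, f_y(x_0, y) is a polynomial in y; find its integer roots y ∈ {−4, ..., 4}, then test f_x and f at those candidates.
  x = -4: f_y(-4, y) = -6*y**2 - 30*y - 36; vanishes at y ∈ {-3, -2}. (-4, -3): f_x = 14 ≠ 0; (-4, -2): f_x = 12 ≠ 0.
  x = -3: f_y(-3, y) = -6*y**2 - 26*y - 28; vanishes at y ∈ {-2}. (-3, -2): f_x = 3 ≠ 0.
  x = -2: f_y(-2, y) = -6*y**2 - 22*y - 20; vanishes at y ∈ {-2}. (-2, -2): f_x = 0, f = 0 — SINGULAR.
  x = -1: f_y(-1, y) = -6*y**2 - 18*y - 12; vanishes at y ∈ {-2, -1}. (-1, -2): f_x = 3 ≠ 0; (-1, -1): f_x = 5 ≠ 0.
  x = 0: f_y(0, y) = -6*y**2 - 14*y - 4; vanishes at y ∈ {-2}. (0, -2): f_x = 12 ≠ 0.
  x = 1: f_y(1, y) = -6*y**2 - 10*y + 4; vanishes at y ∈ {-2}. (1, -2): f_x = 27 ≠ 0.
  x = 2: f_y(2, y) = -6*y**2 - 6*y + 12; vanishes at y ∈ {-2, 1}. (2, -2): f_x = 48 ≠ 0; (2, 1): f_x = 66 ≠ 0.
  x = 3: f_y(3, y) = -6*y**2 - 2*y + 20; vanishes at y ∈ {-2}. (3, -2): f_x = 75 ≠ 0.
  x = 4: f_y(4, y) = -6*y**2 + 2*y + 28; vanishes at y ∈ {-2}. (4, -2): f_x = 108 ≠ 0.
Only singular point on the grid: (-2, -2).
Classify: substitute x = -2 + u, y = -2 + v and expand: f = u**3 + 2*u*v**2 - 2*v**3 + v**2.
No constant or linear terms (consistent with a singular point). Quadratic part: v**2. Cubic part: u**3 + 2*u*v**2 - 2*v**3.
The quadratic part v**2 is a perfect square, so there is a single (double) tangent line v = 0, i.e. y = -2. Restricting the cubic part to that line (v = 0) leaves u**3 ≠ 0, so f is not divisible by v and the branch is v² ≈ -u**3 to lowest order — this is a cusp.
Classification: cusp.


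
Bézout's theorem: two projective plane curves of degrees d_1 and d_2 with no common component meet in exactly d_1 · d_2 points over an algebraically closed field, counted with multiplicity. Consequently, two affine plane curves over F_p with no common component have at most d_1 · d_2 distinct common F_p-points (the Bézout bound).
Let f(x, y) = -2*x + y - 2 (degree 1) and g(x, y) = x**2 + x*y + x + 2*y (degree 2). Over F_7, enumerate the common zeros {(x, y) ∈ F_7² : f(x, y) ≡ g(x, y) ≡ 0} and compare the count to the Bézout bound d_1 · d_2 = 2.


Common zeros: {(1, 4), (6, 0)}; count = 2; Bézout bound = 2.

deg(f) = 1, deg(g) = 2, so Bézout bound = 2.
Scan x ∈ F_7. For each x, list the y ∈ F_7 with f(x, y) ≡ 0 and those with g(x, y) ≡ 0 (mod 7); the common zeros in that column are the intersection.
  x = 0: f ≡ 0 at y ∈ {2}; g ≡ 0 at y ∈ {0}; common: ∅.
  x = 1: f ≡ 0 at y ∈ {4}; g ≡ 0 at y ∈ {4}; common: {4}.
  x = 2: f ≡ 0 at y ∈ {6}; g ≡ 0 at y ∈ {2}; common: ∅.
  x = 3: f ≡ 0 at y ∈ {1}; g ≡ 0 at y ∈ {6}; common: ∅.
  x = 4: f ≡ 0 at y ∈ {3}; g ≡ 0 at y ∈ {6}; common: ∅.
  x = 5: f ≡ 0 at y ∈ {5}; g ≡ 0 at y ∈ ∅; common: ∅.
  x = 6: f ≡ 0 at y ∈ {0}; g ≡ 0 at y ∈ {0}; common: {0}.
Collecting: common zeros = {(1, 4), (6, 0)}, so the count is 2.
Comparison with the Bézout bound: 2 ≤ 2 = deg(f)·deg(g), as expected for curves with no common component (the bound is attained).


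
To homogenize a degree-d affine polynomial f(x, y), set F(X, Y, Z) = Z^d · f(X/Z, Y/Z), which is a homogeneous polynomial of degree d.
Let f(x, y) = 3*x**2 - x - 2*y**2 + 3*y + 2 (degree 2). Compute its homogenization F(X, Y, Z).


F(X, Y, Z) = 3*X**2 - X*Z - 2*Y**2 + 3*Y*Z + 2*Z**2

deg(f) = 2.
Substitute x = X/Z, y = Y/Z into f, then multiply by Z^2.
  monomial 3·x^2·y^0 ↦ 3·X^2·Y^0·Z^0.
  monomial -1·x^1·y^0 ↦ -1·X^1·Y^0·Z^1.
  monomial -2·x^0·y^2 ↦ -2·X^0·Y^2·Z^0.
  monomial 3·x^0·y^1 ↦ 3·X^0·Y^1·Z^1.
  monomial 2·x^0·y^0 ↦ 2·X^0·Y^0·Z^2.
Collecting: F(X, Y, Z) = 3*X**2 - X*Z - 2*Y**2 + 3*Y*Z + 2*Z**2.


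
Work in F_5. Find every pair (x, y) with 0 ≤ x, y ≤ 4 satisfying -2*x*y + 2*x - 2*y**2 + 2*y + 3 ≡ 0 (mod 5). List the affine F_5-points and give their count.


Affine F_5-points: {(1, 0), (2, 2), (4, 3), (4, 4)}; count = 4.

For each of the 25 pairs (x, y) ∈ F_5², evaluate f(x, y) mod 5. Record the zeros.
  x = 0: [0↦3, 1↦3, 2↦4, 3↦1, 4↦4]  zeros at y ∈ ∅
  x = 1: [0↦0, 1↦3, 2↦2, 3↦2, 4↦3]  zeros at y ∈ {0}
  x = 2: [0↦2, 1↦3, 2↦0, 3↦3, 4↦2]  zeros at y ∈ {2}
  x = 3: [0↦4, 1↦3, 2↦3, 3↦4, 4↦1]  zeros at y ∈ ∅
  x = 4: [0↦1, 1↦3, 2↦1, 3↦0, 4↦0]  zeros at y ∈ {3, 4}
Collecting zeros: affine points = {(1, 0), (2, 2), (4, 3), (4, 4)}.
Total count |C(F_5)_aff| = 4.


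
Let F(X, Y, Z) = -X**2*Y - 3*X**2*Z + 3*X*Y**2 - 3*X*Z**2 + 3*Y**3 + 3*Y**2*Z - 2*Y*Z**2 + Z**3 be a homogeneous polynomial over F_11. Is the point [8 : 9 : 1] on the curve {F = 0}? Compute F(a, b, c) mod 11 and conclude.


F(8,9,1) ≡ 1 (mod 11); P is NOT on the curve.

Evaluate F(8, 9, 1) term-by-term (mod 11).
  -X**2*Y ↦ -1·64·9·1 = -576
  -3*X**2*Z ↦ -3·64·1·1 = -192
  3*X*Y**2 ↦ 3·8·81·1 = 1944
  -3*X*Z**2 ↦ -3·8·1·1 = -24
  3*Y**3 ↦ 3·1·729·1 = 2187
  3*Y**2*Z ↦ 3·1·81·1 = 243
  -2*Y*Z**2 ↦ -2·1·9·1 = -18
  Z**3 ↦ 1·1·1·1 = 1
Sum: F(8, 9, 1) = (-576) + (-192) + (1944) + (-24) + (2187) + (243) + (-18) + (1) = 3565.
Reducing mod 11: 3565 ≡ 1 (mod 11).
Since F(a, b, c) ≡ 1 ≠ 0 (mod 11), P does NOT lie on the curve.


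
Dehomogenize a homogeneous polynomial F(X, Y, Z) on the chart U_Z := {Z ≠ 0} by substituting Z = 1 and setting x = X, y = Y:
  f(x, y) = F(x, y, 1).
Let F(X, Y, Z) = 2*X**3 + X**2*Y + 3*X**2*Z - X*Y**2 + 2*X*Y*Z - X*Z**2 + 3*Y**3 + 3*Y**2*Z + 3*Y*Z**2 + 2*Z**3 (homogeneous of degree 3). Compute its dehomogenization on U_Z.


f(x, y) = 2*x**3 + x**2*y + 3*x**2 - x*y**2 + 2*x*y - x + 3*y**3 + 3*y**2 + 3*y + 2

On U_Z we set Z = 1. Each monomial c·X^i·Y^j·Z^k in F becomes c·x^i·y^j·1^k = c·x^i·y^j.
Substituting Z = 1: F(X, Y, 1) = 2*x**3 + x**2*y + 3*x**2 - x*y**2 + 2*x*y - x + 3*y**3 + 3*y**2 + 3*y + 2.
Note: deg(f) ≤ deg(F) = 3; strict inequality happens when F is divisible by Z (lost terms).


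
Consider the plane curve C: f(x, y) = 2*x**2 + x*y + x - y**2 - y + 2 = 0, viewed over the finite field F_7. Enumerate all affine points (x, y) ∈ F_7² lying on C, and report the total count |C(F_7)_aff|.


Affine F_7-points: {(0, 1), (0, 5), (2, 4), (4, 5), (6, 1), (6, 4)}; count = 6.

For each of the 49 pairs (x, y) ∈ F_7², evaluate f(x, y) mod 7. Record the zeros.
  x = 0: [0↦2, 1↦0, 2↦3, 3↦4, 4↦3, 5↦0, 6↦2]  zeros at y ∈ {1, 5}
  x = 1: [0↦5, 1↦4, 2↦1, 3↦3, 4↦3, 5↦1, 6↦4]  zeros at y ∈ ∅
  x = 2: [0↦5, 1↦5, 2↦3, 3↦6, 4↦0, 5↦6, 6↦3]  zeros at y ∈ {4}
  x = 3: [0↦2, 1↦3, 2↦2, 3↦6, 4↦1, 5↦1, 6↦6]  zeros at y ∈ ∅
  x = 4: [0↦3, 1↦5, 2↦5, 3↦3, 4↦6, 5↦0, 6↦6]  zeros at y ∈ {5}
  x = 5: [0↦1, 1↦4, 2↦5, 3↦4, 4↦1, 5↦3, 6↦3]  zeros at y ∈ ∅
  x = 6: [0↦3, 1↦0, 2↦2, 3↦2, 4↦0, 5↦3, 6↦4]  zeros at y ∈ {1, 4}
Collecting zeros: affine points = {(0, 1), (0, 5), (2, 4), (4, 5), (6, 1), (6, 4)}.
Total count |C(F_7)_aff| = 6.


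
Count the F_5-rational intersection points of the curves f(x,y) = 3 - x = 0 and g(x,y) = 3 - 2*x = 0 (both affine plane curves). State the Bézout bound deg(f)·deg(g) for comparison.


Common zeros: ∅; count = 0; Bézout bound = 1.

deg(f) = 1, deg(g) = 1, so Bézout bound = 1.
Scan x ∈ F_5. For each x, list the y ∈ F_5 with f(x, y) ≡ 0 and those with g(x, y) ≡ 0 (mod 5); the common zeros in that column are the intersection.
  x = 0: f ≡ 0 at y ∈ ∅; g ≡ 0 at y ∈ ∅; common: ∅.
  x = 1: f ≡ 0 at y ∈ ∅; g ≡ 0 at y ∈ ∅; common: ∅.
  x = 2: f ≡ 0 at y ∈ ∅; g ≡ 0 at y ∈ ∅; common: ∅.
  x = 3: f ≡ 0 at y ∈ {0, 1, 2, 3, 4}; g ≡ 0 at y ∈ ∅; common: ∅.
  x = 4: f ≡ 0 at y ∈ ∅; g ≡ 0 at y ∈ {0, 1, 2, 3, 4}; common: ∅.
Collecting: common zeros = ∅, so the count is 0.
Comparison with the Bézout bound: 0 ≤ 1 = deg(f)·deg(g), as expected for curves with no common component (the affine F_5-count falls short of the bound because intersections may lie at infinity, over extension fields, or carry multiplicity).


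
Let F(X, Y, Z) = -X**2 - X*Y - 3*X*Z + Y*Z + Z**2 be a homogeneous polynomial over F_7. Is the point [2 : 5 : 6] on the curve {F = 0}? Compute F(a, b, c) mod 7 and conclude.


F(2,5,6) ≡ 2 (mod 7); P is NOT on the curve.

Evaluate F(2, 5, 6) term-by-term (mod 7).
  -X**2 ↦ -1·4·1·1 = -4
  -X*Y ↦ -1·2·5·1 = -10
  -3*X*Z ↦ -3·2·1·6 = -36
  Y*Z ↦ 1·1·5·6 = 30
  Z**2 ↦ 1·1·1·36 = 36
Sum: F(2, 5, 6) = (-4) + (-10) + (-36) + (30) + (36) = 16.
Reducing mod 7: 16 ≡ 2 (mod 7).
Since F(a, b, c) ≡ 2 ≠ 0 (mod 7), P does NOT lie on the curve.


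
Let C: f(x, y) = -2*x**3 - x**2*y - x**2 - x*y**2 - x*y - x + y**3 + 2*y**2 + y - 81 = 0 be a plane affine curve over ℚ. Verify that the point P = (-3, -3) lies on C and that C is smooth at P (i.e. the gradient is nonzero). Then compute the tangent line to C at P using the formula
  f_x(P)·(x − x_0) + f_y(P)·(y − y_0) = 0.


Tangent line at P: -73*x - 8*y - 243 = 0.

Step 1: f(-3, -3) = 0, so P lies on C.
Step 2: partial derivatives
  f_x(x, y) = -6*x**2 - 2*x*y - 2*x - y**2 - y - 1, f_y(x, y) = -x**2 - 2*x*y - x + 3*y**2 + 4*y + 1.
  f_x(P) = -73, f_y(P) = -8 (gradient nonzero, so P is smooth).
Step 3: tangent line at P: -73·(x − -3) + -8·(y − -3) = 0.
Expanding: -73*x - 8*y - 243 = 0.


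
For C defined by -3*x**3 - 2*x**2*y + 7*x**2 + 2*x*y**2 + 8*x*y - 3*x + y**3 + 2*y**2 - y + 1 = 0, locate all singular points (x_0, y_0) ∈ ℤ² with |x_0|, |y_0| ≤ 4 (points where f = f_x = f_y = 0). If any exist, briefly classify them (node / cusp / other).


Singular points: {(1, -1)}; classification: cusp.

Compute partial derivatives:
  f_x = -9*x**2 - 4*x*y + 14*x + 2*y**2 + 8*y - 3.
  f_y = -2*x**2 + 4*x*y + 8*x + 3*y**2 + 4*y - 1.
Scan x_0 ∈ {−4, ..., 4}. For each x_0, f_y(x_0, y) is a polynomial in y; find its integer roots y ∈ {−4, ..., 4}, then test f_x and f at those candidates.
  x = -4: f_y(-4, y) = 3*y**2 - 12*y - 65; no integer root y with |y| ≤ 4.
  x = -3: f_y(-3, y) = 3*y**2 - 8*y - 43; no integer root y with |y| ≤ 4.
  x = -2: f_y(-2, y) = 3*y**2 - 4*y - 25; no integer root y with |y| ≤ 4.
  x = -1: f_y(-1, y) = 3*y**2 - 11; no integer root y with |y| ≤ 4.
  x = 0: f_y(0, y) = 3*y**2 + 4*y - 1; no integer root y with |y| ≤ 4.
  x = 1: f_y(1, y) = 3*y**2 + 8*y + 5; vanishes at y ∈ {-1}. (1, -1): f_x = 0, f = 0 — SINGULAR.
  x = 2: f_y(2, y) = 3*y**2 + 12*y + 7; no integer root y with |y| ≤ 4.
  x = 3: f_y(3, y) = 3*y**2 + 16*y + 5; no integer root y with |y| ≤ 4.
  x = 4: f_y(4, y) = 3*y**2 + 20*y - 1; no integer root y with |y| ≤ 4.
Only singular point on the grid: (1, -1).
Classify: substitute x = 1 + u, y = -1 + v and expand: f = -3*u**3 - 2*u**2*v + 2*u*v**2 + v**3 + v**2.
No constant or linear terms (consistent with a singular point). Quadratic part: v**2. Cubic part: -3*u**3 - 2*u**2*v + 2*u*v**2 + v**3.
The quadratic part v**2 is a perfect square, so there is a single (double) tangent line v = 0, i.e. y = -1. Restricting the cubic part to that line (v = 0) leaves -3*u**3 ≠ 0, so f is not divisible by v and the branch is v² ≈ 3*u**3 to lowest order — this is a cusp.
Classification: cusp.


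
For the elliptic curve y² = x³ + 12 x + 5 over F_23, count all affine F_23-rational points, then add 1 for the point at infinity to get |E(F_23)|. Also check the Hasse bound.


Affine points = {(1, 8), (1, 15), (4, 5), (4, 18), (5, 11), (5, 12), (7, 8), (7, 15), (13, 9), (13, 14), (15, 8), (15, 15), (17, 4), (17, 19), (18, 2), (18, 21), (19, 10), (19, 13)}; affine count = 18; |E(F_23)| = 19.

Discriminant check: Δ ∝ 4a³ + 27b² = 4·12³ + 27·5² = 4·1728 + 27·25 ≡ 20 (mod 23). Nonzero ⇒ E is nonsingular.
For each x ∈ F_23, compute rhs = x³ + 12·x + 5 mod 23, then count y ∈ F_23 with y² ≡ rhs.
  x = 0: rhs = 5, matching y values: none (0 points).
  x = 1: rhs = 18, matching y values: 8, 15 (2 points).
  x = 2: rhs = 14, matching y values: none (0 points).
  x = 3: rhs = 22, matching y values: none (0 points).
  x = 4: rhs = 2, matching y values: 5, 18 (2 points).
  x = 5: rhs = 6, matching y values: 11, 12 (2 points).
  x = 6: rhs = 17, matching y values: none (0 points).
  x = 7: rhs = 18, matching y values: 8, 15 (2 points).
  x = 8: rhs = 15, matching y values: none (0 points).
  x = 9: rhs = 14, matching y values: none (0 points).
  x = 10: rhs = 21, matching y values: none (0 points).
  x = 11: rhs = 19, matching y values: none (0 points).
  x = 12: rhs = 14, matching y values: none (0 points).
  x = 13: rhs = 12, matching y values: 9, 14 (2 points).
  x = 14: rhs = 19, matching y values: none (0 points).
  x = 15: rhs = 18, matching y values: 8, 15 (2 points).
  x = 16: rhs = 15, matching y values: none (0 points).
  x = 17: rhs = 16, matching y values: 4, 19 (2 points).
  x = 18: rhs = 4, matching y values: 2, 21 (2 points).
  x = 19: rhs = 8, matching y values: 10, 13 (2 points).
  x = 20: rhs = 11, matching y values: none (0 points).
  x = 21: rhs = 19, matching y values: none (0 points).
  x = 22: rhs = 15, matching y values: none (0 points).
Total affine count: 18.
Full point count |E(F_23)| = 18 + 1 = 19.
Hasse bound: |19 − (23+1)| = |-5| = 5 ≤ 2√23 ≈ 9.5917 ✓.


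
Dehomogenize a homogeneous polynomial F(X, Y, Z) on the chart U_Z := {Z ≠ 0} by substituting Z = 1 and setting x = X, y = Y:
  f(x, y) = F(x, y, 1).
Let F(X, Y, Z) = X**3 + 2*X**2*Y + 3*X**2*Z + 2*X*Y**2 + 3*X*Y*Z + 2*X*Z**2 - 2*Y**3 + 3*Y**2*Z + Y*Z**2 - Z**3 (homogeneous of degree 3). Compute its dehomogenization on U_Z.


f(x, y) = x**3 + 2*x**2*y + 3*x**2 + 2*x*y**2 + 3*x*y + 2*x - 2*y**3 + 3*y**2 + y - 1

On U_Z we set Z = 1. Each monomial c·X^i·Y^j·Z^k in F becomes c·x^i·y^j·1^k = c·x^i·y^j.
Substituting Z = 1: F(X, Y, 1) = x**3 + 2*x**2*y + 3*x**2 + 2*x*y**2 + 3*x*y + 2*x - 2*y**3 + 3*y**2 + y - 1.
Note: deg(f) ≤ deg(F) = 3; strict inequality happens when F is divisible by Z (lost terms).


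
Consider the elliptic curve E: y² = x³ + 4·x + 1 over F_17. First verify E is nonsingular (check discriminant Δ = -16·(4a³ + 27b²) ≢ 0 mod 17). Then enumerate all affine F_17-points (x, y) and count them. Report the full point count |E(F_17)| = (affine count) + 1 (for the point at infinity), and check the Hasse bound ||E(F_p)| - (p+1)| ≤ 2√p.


Affine points = {(0, 1), (0, 16), (2, 0), (4, 8), (4, 9), (7, 7), (7, 10), (8, 1), (8, 16), (9, 1), (9, 16), (10, 2), (10, 15), (11, 4), (11, 13), (12, 3), (12, 14), (14, 8), (14, 9), (15, 6), (15, 11), (16, 8), (16, 9)}; affine count = 23; |E(F_17)| = 24.

Discriminant check: Δ ∝ 4a³ + 27b² = 4·4³ + 27·1² = 4·64 + 27·1 ≡ 11 (mod 17). Nonzero ⇒ E is nonsingular.
For each x ∈ F_17, compute rhs = x³ + 4·x + 1 mod 17, then count y ∈ F_17 with y² ≡ rhs.
  x = 0: rhs = 1, matching y values: 1, 16 (2 points).
  x = 1: rhs = 6, matching y values: none (0 points).
  x = 2: rhs = 0, matching y values: 0 (1 points).
  x = 3: rhs = 6, matching y values: none (0 points).
  x = 4: rhs = 13, matching y values: 8, 9 (2 points).
  x = 5: rhs = 10, matching y values: none (0 points).
  x = 6: rhs = 3, matching y values: none (0 points).
  x = 7: rhs = 15, matching y values: 7, 10 (2 points).
  x = 8: rhs = 1, matching y values: 1, 16 (2 points).
  x = 9: rhs = 1, matching y values: 1, 16 (2 points).
  x = 10: rhs = 4, matching y values: 2, 15 (2 points).
  x = 11: rhs = 16, matching y values: 4, 13 (2 points).
  x = 12: rhs = 9, matching y values: 3, 14 (2 points).
  x = 13: rhs = 6, matching y values: none (0 points).
  x = 14: rhs = 13, matching y values: 8, 9 (2 points).
  x = 15: rhs = 2, matching y values: 6, 11 (2 points).
  x = 16: rhs = 13, matching y values: 8, 9 (2 points).
Total affine count: 23.
Full point count |E(F_17)| = 23 + 1 = 24.
Hasse bound: |24 − (17+1)| = |6| = 6 ≤ 2√17 ≈ 8.2462 ✓.


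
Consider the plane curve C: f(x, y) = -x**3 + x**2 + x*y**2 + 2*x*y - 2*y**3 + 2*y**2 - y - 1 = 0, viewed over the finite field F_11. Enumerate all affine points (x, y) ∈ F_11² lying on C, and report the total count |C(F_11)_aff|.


Affine F_11-points: {(0, 2), (1, 4), (1, 6), (1, 8), (2, 1), (2, 6), (3, 1), (5, 8), (6, 2), (6, 5), (6, 8), (7, 1), (7, 10), (8, 5), (9, 0), (9, 5), (9, 6)}; count = 17.

For each of the 121 pairs (x, y) ∈ F_11², evaluate f(x, y) mod 11. Record the zeros.
  x = 0: [0↦10, 1↦9, 2↦0, 3↦4, 4↦9, 5↦3, 6↦7, 7↦9, 8↦8, 9↦3, 10↦4]  zeros at y ∈ {2}
  x = 1: [0↦10, 1↦1, 2↦8, 3↦8, 4↦0, 5↦5, 6↦0, 7↦6, 8↦0, 9↦3, 10↦3]  zeros at y ∈ {4, 6, 8}
  x = 2: [0↦6, 1↦0, 2↦1, 3↦8, 4↦9, 5↦3, 6↦0, 7↦10, 8↦10, 9↦10, 10↦9]  zeros at y ∈ {1, 6}
  x = 3: [0↦3, 1↦0, 2↦6, 3↦9, 4↦8, 5↦2, 6↦1, 7↦4, 8↦10, 9↦7, 10↦5]  zeros at y ∈ {1}
  x = 4: [0↦6, 1↦6, 2↦6, 3↦5, 4↦2, 5↦7, 6↦8, 7↦4, 8↦5, 9↦10, 10↦7]  zeros at y ∈ ∅
  x = 5: [0↦9, 1↦1, 2↦6, 3↦1, 4↦7, 5↦1, 6↦4, 7↦4, 8↦0, 9↦2, 10↦9]  zeros at y ∈ {8}
  x = 6: [0↦6, 1↦1, 2↦0, 3↦2, 4↦6, 5↦0, 6↦5, 7↦9, 8↦0, 9↦10, 10↦5]  zeros at y ∈ {2, 5, 8}
  x = 7: [0↦2, 1↦0, 2↦4, 3↦2, 4↦4, 5↦9, 6↦5, 7↦2, 8↦10, 9↦6, 10↦0]  zeros at y ∈ {1, 10}
  x = 8: [0↦2, 1↦3, 2↦1, 3↦6, 4↦6, 5↦0, 6↦9, 7↦10, 8↦2, 9↦6, 10↦10]  zeros at y ∈ {5}
  x = 9: [0↦0, 1↦4, 2↦7, 3↦8, 4↦6, 5↦0, 6↦0, 7↦5, 8↦3, 9↦4, 10↦7]  zeros at y ∈ {0, 5, 6}
  x = 10: [0↦1, 1↦8, 2↦5, 3↦2, 4↦9, 5↦3, 6↦5, 7↦3, 8↦7, 9↦5, 10↦7]  zeros at y ∈ ∅
Collecting zeros: affine points = {(0, 2), (1, 4), (1, 6), (1, 8), (2, 1), (2, 6), (3, 1), (5, 8), (6, 2), (6, 5), (6, 8), (7, 1), (7, 10), (8, 5), (9, 0), (9, 5), (9, 6)}.
Total count |C(F_11)_aff| = 17.


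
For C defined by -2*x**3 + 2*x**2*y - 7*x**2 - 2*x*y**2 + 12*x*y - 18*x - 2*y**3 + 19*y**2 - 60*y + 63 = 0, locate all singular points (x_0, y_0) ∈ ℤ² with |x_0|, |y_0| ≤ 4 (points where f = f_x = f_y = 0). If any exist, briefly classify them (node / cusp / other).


Singular points: {(0, 3)}; classification: node.

Compute partial derivatives:
  f_x = -6*x**2 + 4*x*y - 14*x - 2*y**2 + 12*y - 18.
  f_y = 2*x**2 - 4*x*y + 12*x - 6*y**2 + 38*y - 60.
Scan x_0 ∈ {−4, ..., 4}. For each x_0, f_y(x_0, y) is a polynomial in y; find its integer roots y ∈ {−4, ..., 4}, then test f_x and f at those candidates.
  x = -4: f_y(-4, y) = -6*y**2 + 54*y - 76; no integer root y with |y| ≤ 4.
  x = -3: f_y(-3, y) = -6*y**2 + 50*y - 78; no integer root y with |y| ≤ 4.
  x = -2: f_y(-2, y) = -6*y**2 + 46*y - 76; no integer root y with |y| ≤ 4.
  x = -1: f_y(-1, y) = -6*y**2 + 42*y - 70; no integer root y with |y| ≤ 4.
  x = 0: f_y(0, y) = -6*y**2 + 38*y - 60; vanishes at y ∈ {3}. (0, 3): f_x = 0, f = 0 — SINGULAR.
  x = 1: f_y(1, y) = -6*y**2 + 34*y - 46; no integer root y with |y| ≤ 4.
  x = 2: f_y(2, y) = -6*y**2 + 30*y - 28; no integer root y with |y| ≤ 4.
  x = 3: f_y(3, y) = -6*y**2 + 26*y - 6; no integer root y with |y| ≤ 4.
  x = 4: f_y(4, y) = -6*y**2 + 22*y + 20; no integer root y with |y| ≤ 4.
Only singular point on the grid: (0, 3).
Classify: substitute x = 0 + u, y = 3 + v and expand: f = -2*u**3 + 2*u**2*v - u**2 - 2*u*v**2 - 2*v**3 + v**2.
No constant or linear terms (consistent with a singular point). Quadratic part: -u**2 + v**2. Cubic part: -2*u**3 + 2*u**2*v - 2*u*v**2 - 2*v**3.
The quadratic part v**2 - u**2 = (v − u)(v + u) splits into two distinct linear factors, so there are two distinct tangent lines y − 3 = ±(x − 0) — this is a node (ordinary double point).
Classification: node.


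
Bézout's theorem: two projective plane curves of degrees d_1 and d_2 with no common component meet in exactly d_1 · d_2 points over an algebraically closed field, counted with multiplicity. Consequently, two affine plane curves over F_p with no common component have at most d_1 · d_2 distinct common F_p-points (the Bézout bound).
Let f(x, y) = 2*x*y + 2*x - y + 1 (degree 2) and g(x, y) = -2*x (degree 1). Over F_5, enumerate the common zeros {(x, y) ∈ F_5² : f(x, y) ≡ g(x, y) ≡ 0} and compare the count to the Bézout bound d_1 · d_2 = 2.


Common zeros: {(0, 1)}; count = 1; Bézout bound = 2.

deg(f) = 2, deg(g) = 1, so Bézout bound = 2.
Scan x ∈ F_5. For each x, list the y ∈ F_5 with f(x, y) ≡ 0 and those with g(x, y) ≡ 0 (mod 5); the common zeros in that column are the intersection.
  x = 0: f ≡ 0 at y ∈ {1}; g ≡ 0 at y ∈ {0, 1, 2, 3, 4}; common: {1}.
  x = 1: f ≡ 0 at y ∈ {2}; g ≡ 0 at y ∈ ∅; common: ∅.
  x = 2: f ≡ 0 at y ∈ {0}; g ≡ 0 at y ∈ ∅; common: ∅.
  x = 3: f ≡ 0 at y ∈ ∅; g ≡ 0 at y ∈ ∅; common: ∅.
  x = 4: f ≡ 0 at y ∈ {3}; g ≡ 0 at y ∈ ∅; common: ∅.
Collecting: common zeros = {(0, 1)}, so the count is 1.
Comparison with the Bézout bound: 1 ≤ 2 = deg(f)·deg(g), as expected for curves with no common component (the affine F_5-count falls short of the bound because intersections may lie at infinity, over extension fields, or carry multiplicity).


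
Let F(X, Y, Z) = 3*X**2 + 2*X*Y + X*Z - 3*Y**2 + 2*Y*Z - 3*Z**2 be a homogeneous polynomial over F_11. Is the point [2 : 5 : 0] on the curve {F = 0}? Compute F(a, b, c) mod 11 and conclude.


F(2,5,0) ≡ 1 (mod 11); P is NOT on the curve.

Evaluate F(2, 5, 0) term-by-term (mod 11).
  3*X**2 ↦ 3·4·1·1 = 12
  2*X*Y ↦ 2·2·5·1 = 20
  X*Z ↦ 1·2·1·0 = 0
  -3*Y**2 ↦ -3·1·25·1 = -75
  2*Y*Z ↦ 2·1·5·0 = 0
  -3*Z**2 ↦ -3·1·1·0 = 0
Sum: F(2, 5, 0) = (12) + (20) + (0) + (-75) + (0) + (0) = -43.
Reducing mod 11: -43 ≡ 1 (mod 11).
Since F(a, b, c) ≡ 1 ≠ 0 (mod 11), P does NOT lie on the curve.


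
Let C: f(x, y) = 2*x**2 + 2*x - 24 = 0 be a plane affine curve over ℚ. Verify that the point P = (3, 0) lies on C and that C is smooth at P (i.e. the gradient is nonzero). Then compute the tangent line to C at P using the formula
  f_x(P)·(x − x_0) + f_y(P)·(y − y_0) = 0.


Tangent line at P: 14*x - 42 = 0.

Step 1: f(3, 0) = 0, so P lies on C.
Step 2: partial derivatives
  f_x(x, y) = 4*x + 2, f_y(x, y) = 0.
  f_x(P) = 14, f_y(P) = 0 (gradient nonzero, so P is smooth).
Step 3: tangent line at P: 14·(x − 3) + 0·(y − 0) = 0.
Expanding: 14*x - 42 = 0.


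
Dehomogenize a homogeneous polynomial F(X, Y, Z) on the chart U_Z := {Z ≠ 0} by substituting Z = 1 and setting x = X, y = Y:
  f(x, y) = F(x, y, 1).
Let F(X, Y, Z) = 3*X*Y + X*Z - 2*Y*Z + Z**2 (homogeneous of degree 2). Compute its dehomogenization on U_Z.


f(x, y) = 3*x*y + x - 2*y + 1

On U_Z we set Z = 1. Each monomial c·X^i·Y^j·Z^k in F becomes c·x^i·y^j·1^k = c·x^i·y^j.
Substituting Z = 1: F(X, Y, 1) = 3*x*y + x - 2*y + 1.
Note: deg(f) ≤ deg(F) = 2; strict inequality happens when F is divisible by Z (lost terms).


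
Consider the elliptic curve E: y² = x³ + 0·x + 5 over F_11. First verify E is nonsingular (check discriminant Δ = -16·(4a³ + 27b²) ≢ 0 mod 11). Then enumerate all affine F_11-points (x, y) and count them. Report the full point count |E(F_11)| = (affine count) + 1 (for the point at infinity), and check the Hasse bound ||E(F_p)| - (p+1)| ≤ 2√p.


Affine points = {(0, 4), (0, 7), (4, 5), (4, 6), (5, 3), (5, 8), (6, 1), (6, 10), (8, 0), (10, 2), (10, 9)}; affine count = 11; |E(F_11)| = 12.

Discriminant check: Δ ∝ 4a³ + 27b² = 4·0³ + 27·5² = 4·0 + 27·25 ≡ 4 (mod 11). Nonzero ⇒ E is nonsingular.
For each x ∈ F_11, compute rhs = x³ + 0·x + 5 mod 11, then count y ∈ F_11 with y² ≡ rhs.
  x = 0: rhs = 5, matching y values: 4, 7 (2 points).
  x = 1: rhs = 6, matching y values: none (0 points).
  x = 2: rhs = 2, matching y values: none (0 points).
  x = 3: rhs = 10, matching y values: none (0 points).
  x = 4: rhs = 3, matching y values: 5, 6 (2 points).
  x = 5: rhs = 9, matching y values: 3, 8 (2 points).
  x = 6: rhs = 1, matching y values: 1, 10 (2 points).
  x = 7: rhs = 7, matching y values: none (0 points).
  x = 8: rhs = 0, matching y values: 0 (1 points).
  x = 9: rhs = 8, matching y values: none (0 points).
  x = 10: rhs = 4, matching y values: 2, 9 (2 points).
Total affine count: 11.
Full point count |E(F_11)| = 11 + 1 = 12.
Hasse bound: |12 − (11+1)| = |0| = 0 ≤ 2√11 ≈ 6.6332 ✓.


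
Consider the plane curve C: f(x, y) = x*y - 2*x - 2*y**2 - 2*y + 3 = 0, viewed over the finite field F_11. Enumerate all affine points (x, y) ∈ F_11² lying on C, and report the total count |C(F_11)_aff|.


Affine F_11-points: {(1, 6), (1, 10), (2, 4), (2, 7), (7, 0), (7, 8), (8, 5), (8, 9), (10, 1), (10, 3)}; count = 10.

For each of the 121 pairs (x, y) ∈ F_11², evaluate f(x, y) mod 11. Record the zeros.
  x = 0: [0↦3, 1↦10, 2↦2, 3↦1, 4↦7, 5↦9, 6↦7, 7↦1, 8↦2, 9↦10, 10↦3]  zeros at y ∈ ∅
  x = 1: [0↦1, 1↦9, 2↦2, 3↦2, 4↦9, 5↦1, 6↦0, 7↦6, 8↦8, 9↦6, 10↦0]  zeros at y ∈ {6, 10}
  x = 2: [0↦10, 1↦8, 2↦2, 3↦3, 4↦0, 5↦4, 6↦4, 7↦0, 8↦3, 9↦2, 10↦8]  zeros at y ∈ {4, 7}
  x = 3: [0↦8, 1↦7, 2↦2, 3↦4, 4↦2, 5↦7, 6↦8, 7↦5, 8↦9, 9↦9, 10↦5]  zeros at y ∈ ∅
  x = 4: [0↦6, 1↦6, 2↦2, 3↦5, 4↦4, 5↦10, 6↦1, 7↦10, 8↦4, 9↦5, 10↦2]  zeros at y ∈ ∅
  x = 5: [0↦4, 1↦5, 2↦2, 3↦6, 4↦6, 5↦2, 6↦5, 7↦4, 8↦10, 9↦1, 10↦10]  zeros at y ∈ ∅
  x = 6: [0↦2, 1↦4, 2↦2, 3↦7, 4↦8, 5↦5, 6↦9, 7↦9, 8↦5, 9↦8, 10↦7]  zeros at y ∈ ∅
  x = 7: [0↦0, 1↦3, 2↦2, 3↦8, 4↦10, 5↦8, 6↦2, 7↦3, 8↦0, 9↦4, 10↦4]  zeros at y ∈ {0, 8}
  x = 8: [0↦9, 1↦2, 2↦2, 3↦9, 4↦1, 5↦0, 6↦6, 7↦8, 8↦6, 9↦0, 10↦1]  zeros at y ∈ {5, 9}
  x = 9: [0↦7, 1↦1, 2↦2, 3↦10, 4↦3, 5↦3, 6↦10, 7↦2, 8↦1, 9↦7, 10↦9]  zeros at y ∈ ∅
  x = 10: [0↦5, 1↦0, 2↦2, 3↦0, 4↦5, 5↦6, 6↦3, 7↦7, 8↦7, 9↦3, 10↦6]  zeros at y ∈ {1, 3}
Collecting zeros: affine points = {(1, 6), (1, 10), (2, 4), (2, 7), (7, 0), (7, 8), (8, 5), (8, 9), (10, 1), (10, 3)}.
Total count |C(F_11)_aff| = 10.


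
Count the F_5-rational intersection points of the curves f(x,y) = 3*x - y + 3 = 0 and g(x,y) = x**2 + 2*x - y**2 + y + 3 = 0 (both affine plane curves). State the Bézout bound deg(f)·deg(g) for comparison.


Common zeros: ∅; count = 0; Bézout bound = 2.

deg(f) = 1, deg(g) = 2, so Bézout bound = 2.
Scan x ∈ F_5. For each x, list the y ∈ F_5 with f(x, y) ≡ 0 and those with g(x, y) ≡ 0 (mod 5); the common zeros in that column are the intersection.
  x = 0: f ≡ 0 at y ∈ {3}; g ≡ 0 at y ∈ ∅; common: ∅.
  x = 1: f ≡ 0 at y ∈ {1}; g ≡ 0 at y ∈ {3}; common: ∅.
  x = 2: f ≡ 0 at y ∈ {4}; g ≡ 0 at y ∈ {3}; common: ∅.
  x = 3: f ≡ 0 at y ∈ {2}; g ≡ 0 at y ∈ ∅; common: ∅.
  x = 4: f ≡ 0 at y ∈ {0}; g ≡ 0 at y ∈ {2, 4}; common: ∅.
Collecting: common zeros = ∅, so the count is 0.
Comparison with the Bézout bound: 0 ≤ 2 = deg(f)·deg(g), as expected for curves with no common component (the affine F_5-count falls short of the bound because intersections may lie at infinity, over extension fields, or carry multiplicity).


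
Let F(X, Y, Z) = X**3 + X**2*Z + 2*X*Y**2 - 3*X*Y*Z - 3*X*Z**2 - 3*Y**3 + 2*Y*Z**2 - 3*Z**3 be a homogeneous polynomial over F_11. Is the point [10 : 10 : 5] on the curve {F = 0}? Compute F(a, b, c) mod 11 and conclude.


F(10,10,5) ≡ 3 (mod 11); P is NOT on the curve.

Evaluate F(10, 10, 5) term-by-term (mod 11).
  X**3 ↦ 1·1000·1·1 = 1000
  X**2*Z ↦ 1·100·1·5 = 500
  2*X*Y**2 ↦ 2·10·100·1 = 2000
  -3*X*Y*Z ↦ -3·10·10·5 = -1500
  -3*X*Z**2 ↦ -3·10·1·25 = -750
  -3*Y**3 ↦ -3·1·1000·1 = -3000
  2*Y*Z**2 ↦ 2·1·10·25 = 500
  -3*Z**3 ↦ -3·1·1·125 = -375
Sum: F(10, 10, 5) = (1000) + (500) + (2000) + (-1500) + (-750) + (-3000) + (500) + (-375) = -1625.
Reducing mod 11: -1625 ≡ 3 (mod 11).
Since F(a, b, c) ≡ 3 ≠ 0 (mod 11), P does NOT lie on the curve.


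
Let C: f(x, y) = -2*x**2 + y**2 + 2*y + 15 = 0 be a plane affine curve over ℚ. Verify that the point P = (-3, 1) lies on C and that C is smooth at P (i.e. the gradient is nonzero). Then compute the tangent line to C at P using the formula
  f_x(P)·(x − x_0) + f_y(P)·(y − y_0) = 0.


Tangent line at P: 12*x + 4*y + 32 = 0.

Step 1: f(-3, 1) = 0, so P lies on C.
Step 2: partial derivatives
  f_x(x, y) = -4*x, f_y(x, y) = 2*y + 2.
  f_x(P) = 12, f_y(P) = 4 (gradient nonzero, so P is smooth).
Step 3: tangent line at P: 12·(x − -3) + 4·(y − 1) = 0.
Expanding: 12*x + 4*y + 32 = 0.


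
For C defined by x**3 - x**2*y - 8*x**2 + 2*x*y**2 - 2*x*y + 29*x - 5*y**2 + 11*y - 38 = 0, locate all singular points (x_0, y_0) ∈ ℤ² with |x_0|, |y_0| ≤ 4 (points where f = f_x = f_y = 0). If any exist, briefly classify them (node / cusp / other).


Singular points: {(3, 2)}; classification: node.

Compute partial derivatives:
  f_x = 3*x**2 - 2*x*y - 16*x + 2*y**2 - 2*y + 29.
  f_y = -x**2 + 4*x*y - 2*x - 10*y + 11.
Scan x_0 ∈ {−4, ..., 4}. For each x_0, f_y(x_0, y) is a polynomial in y; find its integer roots y ∈ {−4, ..., 4}, then test f_x and f at those candidates.
  x = -4: f_y(-4, y) = 3 - 26*y; no integer root y with |y| ≤ 4.
  x = -3: f_y(-3, y) = 8 - 22*y; no integer root y with |y| ≤ 4.
  x = -2: f_y(-2, y) = 11 - 18*y; no integer root y with |y| ≤ 4.
  x = -1: f_y(-1, y) = 12 - 14*y; no integer root y with |y| ≤ 4.
  x = 0: f_y(0, y) = 11 - 10*y; no integer root y with |y| ≤ 4.
  x = 1: f_y(1, y) = 8 - 6*y; no integer root y with |y| ≤ 4.
  x = 2: f_y(2, y) = 3 - 2*y; no integer root y with |y| ≤ 4.
  x = 3: f_y(3, y) = 2*y - 4; vanishes at y ∈ {2}. (3, 2): f_x = 0, f = 0 — SINGULAR.
  x = 4: f_y(4, y) = 6*y - 13; no integer root y with |y| ≤ 4.
Only singular point on the grid: (3, 2).
Classify: substitute x = 3 + u, y = 2 + v and expand: f = u**3 - u**2*v - u**2 + 2*u*v**2 + v**2.
No constant or linear terms (consistent with a singular point). Quadratic part: -u**2 + v**2. Cubic part: u**3 - u**2*v + 2*u*v**2.
The quadratic part v**2 - u**2 = (v − u)(v + u) splits into two distinct linear factors, so there are two distinct tangent lines y − 2 = ±(x − 3) — this is a node (ordinary double point).
Classification: node.


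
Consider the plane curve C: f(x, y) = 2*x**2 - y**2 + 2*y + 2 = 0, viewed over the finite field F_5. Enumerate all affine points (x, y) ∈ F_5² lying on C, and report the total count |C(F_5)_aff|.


Affine F_5-points: {(1, 1), (2, 0), (2, 2), (3, 0), (3, 2), (4, 1)}; count = 6.

For each of the 25 pairs (x, y) ∈ F_5², evaluate f(x, y) mod 5. Record the zeros.
  x = 0: [0↦2, 1↦3, 2↦2, 3↦4, 4↦4]  zeros at y ∈ ∅
  x = 1: [0↦4, 1↦0, 2↦4, 3↦1, 4↦1]  zeros at y ∈ {1}
  x = 2: [0↦0, 1↦1, 2↦0, 3↦2, 4↦2]  zeros at y ∈ {0, 2}
  x = 3: [0↦0, 1↦1, 2↦0, 3↦2, 4↦2]  zeros at y ∈ {0, 2}
  x = 4: [0↦4, 1↦0, 2↦4, 3↦1, 4↦1]  zeros at y ∈ {1}
Collecting zeros: affine points = {(1, 1), (2, 0), (2, 2), (3, 0), (3, 2), (4, 1)}.
Total count |C(F_5)_aff| = 6.


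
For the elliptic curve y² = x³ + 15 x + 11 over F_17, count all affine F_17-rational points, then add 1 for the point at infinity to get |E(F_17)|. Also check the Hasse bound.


Affine points = {(2, 7), (2, 10), (3, 7), (3, 10), (4, 4), (4, 13), (7, 0), (9, 5), (9, 12), (12, 7), (12, 10)}; affine count = 11; |E(F_17)| = 12.

Discriminant check: Δ ∝ 4a³ + 27b² = 4·15³ + 27·11² = 4·3375 + 27·121 ≡ 5 (mod 17). Nonzero ⇒ E is nonsingular.
For each x ∈ F_17, compute rhs = x³ + 15·x + 11 mod 17, then count y ∈ F_17 with y² ≡ rhs.
  x = 0: rhs = 11, matching y values: none (0 points).
  x = 1: rhs = 10, matching y values: none (0 points).
  x = 2: rhs = 15, matching y values: 7, 10 (2 points).
  x = 3: rhs = 15, matching y values: 7, 10 (2 points).
  x = 4: rhs = 16, matching y values: 4, 13 (2 points).
  x = 5: rhs = 7, matching y values: none (0 points).
  x = 6: rhs = 11, matching y values: none (0 points).
  x = 7: rhs = 0, matching y values: 0 (1 points).
  x = 8: rhs = 14, matching y values: none (0 points).
  x = 9: rhs = 8, matching y values: 5, 12 (2 points).
  x = 10: rhs = 5, matching y values: none (0 points).
  x = 11: rhs = 11, matching y values: none (0 points).
  x = 12: rhs = 15, matching y values: 7, 10 (2 points).
  x = 13: rhs = 6, matching y values: none (0 points).
  x = 14: rhs = 7, matching y values: none (0 points).
  x = 15: rhs = 7, matching y values: none (0 points).
  x = 16: rhs = 12, matching y values: none (0 points).
Total affine count: 11.
Full point count |E(F_17)| = 11 + 1 = 12.
Hasse bound: |12 − (17+1)| = |-6| = 6 ≤ 2√17 ≈ 8.2462 ✓.


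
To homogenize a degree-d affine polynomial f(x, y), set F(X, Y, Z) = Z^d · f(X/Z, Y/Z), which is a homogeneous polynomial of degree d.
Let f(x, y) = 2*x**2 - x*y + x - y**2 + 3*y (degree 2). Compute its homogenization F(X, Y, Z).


F(X, Y, Z) = 2*X**2 - X*Y + X*Z - Y**2 + 3*Y*Z

deg(f) = 2.
Substitute x = X/Z, y = Y/Z into f, then multiply by Z^2.
  monomial 2·x^2·y^0 ↦ 2·X^2·Y^0·Z^0.
  monomial -1·x^1·y^1 ↦ -1·X^1·Y^1·Z^0.
  monomial 1·x^1·y^0 ↦ 1·X^1·Y^0·Z^1.
  monomial -1·x^0·y^2 ↦ -1·X^0·Y^2·Z^0.
  monomial 3·x^0·y^1 ↦ 3·X^0·Y^1·Z^1.
Collecting: F(X, Y, Z) = 2*X**2 - X*Y + X*Z - Y**2 + 3*Y*Z.


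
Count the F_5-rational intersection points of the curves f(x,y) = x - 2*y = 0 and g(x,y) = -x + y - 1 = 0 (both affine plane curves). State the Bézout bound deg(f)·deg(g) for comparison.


Common zeros: {(3, 4)}; count = 1; Bézout bound = 1.

deg(f) = 1, deg(g) = 1, so Bézout bound = 1.
Scan x ∈ F_5. For each x, list the y ∈ F_5 with f(x, y) ≡ 0 and those with g(x, y) ≡ 0 (mod 5); the common zeros in that column are the intersection.
  x = 0: f ≡ 0 at y ∈ {0}; g ≡ 0 at y ∈ {1}; common: ∅.
  x = 1: f ≡ 0 at y ∈ {3}; g ≡ 0 at y ∈ {2}; common: ∅.
  x = 2: f ≡ 0 at y ∈ {1}; g ≡ 0 at y ∈ {3}; common: ∅.
  x = 3: f ≡ 0 at y ∈ {4}; g ≡ 0 at y ∈ {4}; common: {4}.
  x = 4: f ≡ 0 at y ∈ {2}; g ≡ 0 at y ∈ {0}; common: ∅.
Collecting: common zeros = {(3, 4)}, so the count is 1.
Comparison with the Bézout bound: 1 ≤ 1 = deg(f)·deg(g), as expected for curves with no common component (the bound is attained).


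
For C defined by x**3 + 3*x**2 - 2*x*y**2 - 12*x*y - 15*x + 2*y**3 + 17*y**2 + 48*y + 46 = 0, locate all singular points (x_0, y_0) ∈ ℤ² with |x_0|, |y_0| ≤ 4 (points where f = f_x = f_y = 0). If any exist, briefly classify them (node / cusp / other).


Singular points: {(-1, -3)}; classification: cusp.

Compute partial derivatives:
  f_x = 3*x**2 + 6*x - 2*y**2 - 12*y - 15.
  f_y = -4*x*y - 12*x + 6*y**2 + 34*y + 48.
Scan x_0 ∈ {−4, ..., 4}. For each x_0, f_y(x_0, y) is a polynomial in y; find its integer roots y ∈ {−4, ..., 4}, then test f_x and f at those candidates.
  x = -4: f_y(-4, y) = 6*y**2 + 50*y + 96; vanishes at y ∈ {-3}. (-4, -3): f_x = 27 ≠ 0.
  x = -3: f_y(-3, y) = 6*y**2 + 46*y + 84; vanishes at y ∈ {-3}. (-3, -3): f_x = 12 ≠ 0.
  x = -2: f_y(-2, y) = 6*y**2 + 42*y + 72; vanishes at y ∈ {-4, -3}. (-2, -4): f_x = 1 ≠ 0; (-2, -3): f_x = 3 ≠ 0.
  x = -1: f_y(-1, y) = 6*y**2 + 38*y + 60; vanishes at y ∈ {-3}. (-1, -3): f_x = 0, f = 0 — SINGULAR.
  x = 0: f_y(0, y) = 6*y**2 + 34*y + 48; vanishes at y ∈ {-3}. (0, -3): f_x = 3 ≠ 0.
  x = 1: f_y(1, y) = 6*y**2 + 30*y + 36; vanishes at y ∈ {-3, -2}. (1, -3): f_x = 12 ≠ 0; (1, -2): f_x = 10 ≠ 0.
  x = 2: f_y(2, y) = 6*y**2 + 26*y + 24; vanishes at y ∈ {-3}. (2, -3): f_x = 27 ≠ 0.
  x = 3: f_y(3, y) = 6*y**2 + 22*y + 12; vanishes at y ∈ {-3}. (3, -3): f_x = 48 ≠ 0.
  x = 4: f_y(4, y) = 6*y**2 + 18*y; vanishes at y ∈ {-3, 0}. (4, -3): f_x = 75 ≠ 0; (4, 0): f_x = 57 ≠ 0.
Only singular point on the grid: (-1, -3).
Classify: substitute x = -1 + u, y = -3 + v and expand: f = u**3 - 2*u*v**2 + 2*v**3 + v**2.
No constant or linear terms (consistent with a singular point). Quadratic part: v**2. Cubic part: u**3 - 2*u*v**2 + 2*v**3.
The quadratic part v**2 is a perfect square, so there is a single (double) tangent line v = 0, i.e. y = -3. Restricting the cubic part to that line (v = 0) leaves u**3 ≠ 0, so f is not divisible by v and the branch is v² ≈ -u**3 to lowest order — this is a cusp.
Classification: cusp.


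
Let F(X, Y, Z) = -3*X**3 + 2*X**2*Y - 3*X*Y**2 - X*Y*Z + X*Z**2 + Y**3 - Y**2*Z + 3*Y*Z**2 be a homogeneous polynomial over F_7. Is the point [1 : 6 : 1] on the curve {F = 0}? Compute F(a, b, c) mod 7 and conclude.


F(1,6,1) ≡ 3 (mod 7); P is NOT on the curve.

Evaluate F(1, 6, 1) term-by-term (mod 7).
  -3*X**3 ↦ -3·1·1·1 = -3
  2*X**2*Y ↦ 2·1·6·1 = 12
  -3*X*Y**2 ↦ -3·1·36·1 = -108
  -X*Y*Z ↦ -1·1·6·1 = -6
  X*Z**2 ↦ 1·1·1·1 = 1
  Y**3 ↦ 1·1·216·1 = 216
  -Y**2*Z ↦ -1·1·36·1 = -36
  3*Y*Z**2 ↦ 3·1·6·1 = 18
Sum: F(1, 6, 1) = (-3) + (12) + (-108) + (-6) + (1) + (216) + (-36) + (18) = 94.
Reducing mod 7: 94 ≡ 3 (mod 7).
Since F(a, b, c) ≡ 3 ≠ 0 (mod 7), P does NOT lie on the curve.


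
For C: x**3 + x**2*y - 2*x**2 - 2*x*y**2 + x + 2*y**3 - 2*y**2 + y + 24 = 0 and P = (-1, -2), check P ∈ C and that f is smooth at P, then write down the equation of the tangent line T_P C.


Tangent line at P: 4*x + 26*y + 56 = 0.

Step 1: f(-1, -2) = 0, so P lies on C.
Step 2: partial derivatives
  f_x(x, y) = 3*x**2 + 2*x*y - 4*x - 2*y**2 + 1, f_y(x, y) = x**2 - 4*x*y + 6*y**2 - 4*y + 1.
  f_x(P) = 4, f_y(P) = 26 (gradient nonzero, so P is smooth).
Step 3: tangent line at P: 4·(x − -1) + 26·(y − -2) = 0.
Expanding: 4*x + 26*y + 56 = 0.


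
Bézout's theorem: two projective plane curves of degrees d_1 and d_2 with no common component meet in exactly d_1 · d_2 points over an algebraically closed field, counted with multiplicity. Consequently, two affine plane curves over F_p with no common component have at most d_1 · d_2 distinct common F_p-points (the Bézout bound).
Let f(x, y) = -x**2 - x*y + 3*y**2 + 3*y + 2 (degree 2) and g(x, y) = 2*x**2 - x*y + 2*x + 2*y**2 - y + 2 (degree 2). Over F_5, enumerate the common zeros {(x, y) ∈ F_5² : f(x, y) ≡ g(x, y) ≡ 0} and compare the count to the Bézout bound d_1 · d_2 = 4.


Common zeros: {(4, 3)}; count = 1; Bézout bound = 4.

deg(f) = 2, deg(g) = 2, so Bézout bound = 4.
Scan x ∈ F_5. For each x, list the y ∈ F_5 with f(x, y) ≡ 0 and those with g(x, y) ≡ 0 (mod 5); the common zeros in that column are the intersection.
  x = 0: f ≡ 0 at y ∈ {2}; g ≡ 0 at y ∈ {4}; common: ∅.
  x = 1: f ≡ 0 at y ∈ ∅; g ≡ 0 at y ∈ {2, 4}; common: ∅.
  x = 2: f ≡ 0 at y ∈ {4}; g ≡ 0 at y ∈ ∅; common: ∅.
  x = 3: f ≡ 0 at y ∈ {2, 3}; g ≡ 0 at y ∈ ∅; common: ∅.
  x = 4: f ≡ 0 at y ∈ {3, 4}; g ≡ 0 at y ∈ {2, 3}; common: {3}.
Collecting: common zeros = {(4, 3)}, so the count is 1.
Comparison with the Bézout bound: 1 ≤ 4 = deg(f)·deg(g), as expected for curves with no common component (the affine F_5-count falls short of the bound because intersections may lie at infinity, over extension fields, or carry multiplicity).
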